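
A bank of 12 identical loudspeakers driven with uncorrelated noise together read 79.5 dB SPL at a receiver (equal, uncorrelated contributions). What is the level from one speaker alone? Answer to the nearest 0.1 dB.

12 equal incoherent sources add 10·log₁₀(12) = 10.79 dB over one source.
L_one = 79.5 − 10.79 = 68.7 dB SPL.

68.7 dB SPL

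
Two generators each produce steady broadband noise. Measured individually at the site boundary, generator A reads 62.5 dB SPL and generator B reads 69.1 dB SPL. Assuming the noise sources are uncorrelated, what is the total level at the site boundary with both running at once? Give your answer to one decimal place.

Uncorrelated sources add in intensity (power), not in dB.
L_total = 10·log₁₀(10^(62.5/10) + 10^(69.1/10)) = 10·log₁₀(9907000) = 70.0 dB SPL.

70.0 dB SPL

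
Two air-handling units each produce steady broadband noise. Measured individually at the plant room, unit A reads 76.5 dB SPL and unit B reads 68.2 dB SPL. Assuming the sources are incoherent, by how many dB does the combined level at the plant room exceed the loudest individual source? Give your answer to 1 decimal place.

0.6 dB

Incoherent sources sum as intensities:
L_total = 10·log₁₀(10^(76.5/10) + 10^(68.2/10)) = 77.10 dB SPL.
Excess over the loudest (76.5 dB): 77.10 − 76.5 = 0.6 dB.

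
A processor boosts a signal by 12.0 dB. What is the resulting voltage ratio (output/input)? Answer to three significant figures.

Voltage ratio = 10^(dB/20).
10^(12.0/20) = 10^(0.6000) = 3.98.

3.98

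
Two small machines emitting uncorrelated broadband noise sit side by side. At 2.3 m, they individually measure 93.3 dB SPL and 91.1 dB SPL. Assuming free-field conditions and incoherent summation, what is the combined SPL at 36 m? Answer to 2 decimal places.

Combined at 2.3 m: 10·log₁₀(10^(93.3/10)+10^(91.1/10)) = 95.348 dB SPL.
Then apply −20·log₁₀(36/2.3) = -23.891 dB → 71.46 dB SPL.

71.46 dB SPL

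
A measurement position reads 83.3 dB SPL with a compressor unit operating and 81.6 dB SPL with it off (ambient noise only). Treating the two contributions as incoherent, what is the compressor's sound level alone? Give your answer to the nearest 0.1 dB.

78.4 dB SPL

Subtract intensities: L_src = 10·log₁₀(10^(L_total/10) − 10^(L_bg/10)).
L_src = 10·log₁₀(10^(83.3/10) − 10^(81.6/10)) = 10·log₁₀(69250000) = 78.4 dB SPL.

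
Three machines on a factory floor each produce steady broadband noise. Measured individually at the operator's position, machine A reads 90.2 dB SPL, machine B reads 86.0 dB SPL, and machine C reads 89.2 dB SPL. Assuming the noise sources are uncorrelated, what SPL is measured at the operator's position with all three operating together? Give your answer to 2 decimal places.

Incoherent sources sum as intensities:
L_total = 10·log₁₀(10^(90.2/10) + 10^(86.0/10) + 10^(89.2/10)) = 10·log₁₀(2277000000) = 93.57 dB SPL.

93.57 dB SPL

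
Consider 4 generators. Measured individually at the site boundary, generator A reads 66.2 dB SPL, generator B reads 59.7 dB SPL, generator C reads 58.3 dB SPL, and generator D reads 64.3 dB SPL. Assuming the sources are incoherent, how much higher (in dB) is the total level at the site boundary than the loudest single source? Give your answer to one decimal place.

3.1 dB

Incoherent sources sum as intensities:
L_total = 10·log₁₀(10^(66.2/10) + 10^(59.7/10) + 10^(58.3/10) + 10^(64.3/10)) = 69.28 dB SPL.
Excess over the loudest (66.2 dB): 69.28 − 66.2 = 3.1 dB.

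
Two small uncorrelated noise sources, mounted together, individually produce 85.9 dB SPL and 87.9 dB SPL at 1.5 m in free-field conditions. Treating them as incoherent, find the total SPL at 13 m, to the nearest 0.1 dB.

Combined at 1.5 m: 10·log₁₀(10^(85.9/10)+10^(87.9/10)) = 90.02 dB SPL.
Then apply −20·log₁₀(13/1.5) = -18.76 dB → 71.3 dB SPL.

71.3 dB SPL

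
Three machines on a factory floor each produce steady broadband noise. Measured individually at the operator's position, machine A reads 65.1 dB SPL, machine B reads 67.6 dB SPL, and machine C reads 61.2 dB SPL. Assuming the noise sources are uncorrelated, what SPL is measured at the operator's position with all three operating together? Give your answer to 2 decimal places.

70.13 dB SPL

Add the sources as powers (linear), then convert back to dB:
L_total = 10·log₁₀(10^(65.1/10) + 10^(67.6/10) + 10^(61.2/10)) = 10·log₁₀(10310000) = 70.13 dB SPL.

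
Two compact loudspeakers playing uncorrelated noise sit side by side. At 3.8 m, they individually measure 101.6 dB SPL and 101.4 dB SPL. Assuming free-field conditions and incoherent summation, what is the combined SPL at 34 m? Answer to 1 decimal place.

85.5 dB SPL

Combined at 3.8 m: 10·log₁₀(10^(101.6/10)+10^(101.4/10)) = 104.51 dB SPL.
Then apply −20·log₁₀(34/3.8) = -19.03 dB → 85.5 dB SPL.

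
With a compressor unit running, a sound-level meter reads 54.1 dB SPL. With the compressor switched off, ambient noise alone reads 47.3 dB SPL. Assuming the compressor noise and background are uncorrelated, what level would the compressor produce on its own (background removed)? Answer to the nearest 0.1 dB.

Subtract intensities: L_src = 10·log₁₀(10^(L_total/10) − 10^(L_bg/10)).
L_src = 10·log₁₀(10^(54.1/10) − 10^(47.3/10)) = 10·log₁₀(203300) = 53.1 dB SPL.

53.1 dB SPL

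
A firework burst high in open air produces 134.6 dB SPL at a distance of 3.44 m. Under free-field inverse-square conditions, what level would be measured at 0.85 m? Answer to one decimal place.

146.7 dB SPL

Free-field point source: level drops by 20·log₁₀ of the distance ratio.
ΔL = −20·log₁₀(0.85/3.44) = 12.14 dB, so L₂ = 134.6 + (12.14) = 146.7 dB SPL.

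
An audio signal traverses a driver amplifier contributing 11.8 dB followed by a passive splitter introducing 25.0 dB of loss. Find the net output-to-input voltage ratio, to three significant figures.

0.219

Net gain = 11.8 + (−25.0) = -13.2 dB.
Voltage ratio = 10^(-13.2/20) = 0.219.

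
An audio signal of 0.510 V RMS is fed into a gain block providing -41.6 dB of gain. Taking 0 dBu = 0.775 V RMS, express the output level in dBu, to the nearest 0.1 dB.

-45.2 dBu

Input level: 20·log₁₀(0.510/0.775) = -3.63 dBu.
Output: -3.63 − 41.6 = -45.2 dBu.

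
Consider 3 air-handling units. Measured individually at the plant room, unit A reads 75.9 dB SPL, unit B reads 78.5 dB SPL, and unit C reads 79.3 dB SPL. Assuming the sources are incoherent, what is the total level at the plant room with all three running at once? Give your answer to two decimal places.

Uncorrelated sources add in intensity (power), not in dB.
L_total = 10·log₁₀(10^(75.9/10) + 10^(78.5/10) + 10^(79.3/10)) = 10·log₁₀(194800000) = 82.90 dB SPL.

82.90 dB SPL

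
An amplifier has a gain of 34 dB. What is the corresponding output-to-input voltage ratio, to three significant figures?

50.1

Voltage ratio = 10^(dB/20).
10^(34/20) = 10^(1.700) = 50.1.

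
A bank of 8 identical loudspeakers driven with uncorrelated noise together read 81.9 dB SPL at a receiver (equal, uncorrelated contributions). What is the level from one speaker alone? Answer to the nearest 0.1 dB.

72.9 dB SPL

8 equal incoherent sources add 10·log₁₀(8) = 9.03 dB over one source.
L_one = 81.9 − 9.03 = 72.9 dB SPL.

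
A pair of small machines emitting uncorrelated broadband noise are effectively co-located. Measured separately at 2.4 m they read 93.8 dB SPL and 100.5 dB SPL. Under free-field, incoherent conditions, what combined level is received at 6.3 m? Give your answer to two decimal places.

Combined at 2.4 m: 10·log₁₀(10^(93.8/10)+10^(100.5/10)) = 101.341 dB SPL.
Then apply −20·log₁₀(6.3/2.4) = -8.383 dB → 92.96 dB SPL.

92.96 dB SPL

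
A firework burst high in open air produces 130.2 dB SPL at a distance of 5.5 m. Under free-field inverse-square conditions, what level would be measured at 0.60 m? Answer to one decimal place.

Free-field point source: level drops by 20·log₁₀ of the distance ratio.
ΔL = −20·log₁₀(0.60/5.5) = 19.24 dB, so L₂ = 130.2 + (19.24) = 149.4 dB SPL.

149.4 dB SPL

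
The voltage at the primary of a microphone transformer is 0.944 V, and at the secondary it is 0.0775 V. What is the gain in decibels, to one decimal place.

Voltage is an amplitude quantity, so gain = 20·log₁₀(V_out/V_in).
20·log₁₀(0.0775/0.944) = 20·log₁₀(0.08210) = -21.7 dB.

-21.7 dB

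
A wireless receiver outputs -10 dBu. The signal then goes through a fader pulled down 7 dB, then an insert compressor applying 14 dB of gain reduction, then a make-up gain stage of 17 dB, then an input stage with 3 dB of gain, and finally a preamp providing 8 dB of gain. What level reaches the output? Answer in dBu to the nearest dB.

-3 dBu

In dB, series stages simply add:
-10 − 7 − 14 + 17 + 3 + 8 = -3 dBu.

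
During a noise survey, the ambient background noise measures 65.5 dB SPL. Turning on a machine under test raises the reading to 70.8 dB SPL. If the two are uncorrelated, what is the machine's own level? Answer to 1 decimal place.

69.3 dB SPL

Background correction is a power subtraction:
L_src = 10·log₁₀(10^(70.8/10) − 10^(65.5/10)) = 10·log₁₀(8475000) = 69.3 dB SPL.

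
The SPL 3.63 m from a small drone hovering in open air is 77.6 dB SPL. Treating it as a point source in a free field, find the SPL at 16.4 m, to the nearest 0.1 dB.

For a point source in a free field, ΔL = −20·log₁₀(d₂/d₁).
ΔL = −20·log₁₀(16.4/3.63) = -13.10 dB, so L₂ = 77.6 + (-13.10) = 64.5 dB SPL.

64.5 dB SPL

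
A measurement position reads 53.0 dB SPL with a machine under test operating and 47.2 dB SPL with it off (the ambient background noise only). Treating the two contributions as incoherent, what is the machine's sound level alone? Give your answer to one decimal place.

Remove the background by subtracting linear intensities:
L_src = 10·log₁₀(10^(53.0/10) − 10^(47.2/10)) = 10·log₁₀(147000) = 51.7 dB SPL.

51.7 dB SPL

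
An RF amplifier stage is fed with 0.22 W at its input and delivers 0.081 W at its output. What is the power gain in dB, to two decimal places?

-4.34 dB

Power is a power quantity, so gain = 10·log₁₀(P_out/P_in).
10·log₁₀(0.081/0.22) = 10·log₁₀(0.3682) = -4.34 dB.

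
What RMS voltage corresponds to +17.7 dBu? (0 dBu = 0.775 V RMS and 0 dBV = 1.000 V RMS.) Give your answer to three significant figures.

V = 0.775 V × 10^(+17.7/20).
= 0.775 × 7.674 = 5.95 V.

5.95 V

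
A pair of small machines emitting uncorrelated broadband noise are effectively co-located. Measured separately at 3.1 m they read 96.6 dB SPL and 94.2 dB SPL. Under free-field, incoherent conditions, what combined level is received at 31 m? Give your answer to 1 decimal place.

Combined at 3.1 m: 10·log₁₀(10^(96.6/10)+10^(94.2/10)) = 98.57 dB SPL.
Then apply −20·log₁₀(31/3.1) = -20.00 dB → 78.6 dB SPL.

78.6 dB SPL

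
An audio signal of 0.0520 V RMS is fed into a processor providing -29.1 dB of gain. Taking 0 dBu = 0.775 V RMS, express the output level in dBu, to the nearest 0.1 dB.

Input level: 20·log₁₀(0.0520/0.775) = -23.47 dBu.
Output: -23.47 − 29.1 = -52.6 dBu.

-52.6 dBu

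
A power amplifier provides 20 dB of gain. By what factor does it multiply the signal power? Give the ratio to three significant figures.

100

Power ratio = 10^(dB/10).
10^(20/10) = 10^(2.000) = 100.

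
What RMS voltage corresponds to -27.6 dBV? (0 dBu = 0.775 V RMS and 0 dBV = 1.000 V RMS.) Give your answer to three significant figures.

0.0417 V

V = 1.000 V × 10^(-27.6/20).
= 1.000 × 0.04169 = 0.0417 V.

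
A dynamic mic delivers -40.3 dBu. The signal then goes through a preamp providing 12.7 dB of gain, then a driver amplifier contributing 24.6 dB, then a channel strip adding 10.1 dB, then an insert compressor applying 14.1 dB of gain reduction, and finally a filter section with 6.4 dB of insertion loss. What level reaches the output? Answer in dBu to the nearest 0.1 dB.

Cascaded gains and losses add directly in dB.
-40.3 + 12.7 + 24.6 + 10.1 − 14.1 − 6.4 = -13.4 dBu.

-13.4 dBu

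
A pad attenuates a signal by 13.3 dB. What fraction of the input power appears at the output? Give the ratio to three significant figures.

0.0468

Power ratio = 10^(dB/10).
10^(-13.3/10) = 10^(-1.330) = 0.0468.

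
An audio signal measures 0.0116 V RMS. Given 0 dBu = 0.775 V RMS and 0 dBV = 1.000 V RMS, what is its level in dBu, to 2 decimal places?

dBu = 20·log₁₀(V / 0.775 V).
20·log₁₀(0.0116/0.775) = -36.50 dBu.

-36.50 dBu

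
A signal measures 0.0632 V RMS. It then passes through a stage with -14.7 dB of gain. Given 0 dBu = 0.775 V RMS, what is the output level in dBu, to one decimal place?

-36.5 dBu

Input level: 20·log₁₀(0.0632/0.775) = -21.77 dBu.
Output: -21.77 − 14.7 = -36.5 dBu.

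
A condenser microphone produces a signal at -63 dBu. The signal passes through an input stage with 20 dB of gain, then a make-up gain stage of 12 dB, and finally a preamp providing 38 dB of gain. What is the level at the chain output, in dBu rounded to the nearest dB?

+7 dBu

In dB, series stages simply add:
-63 + 20 + 12 + 38 = +7 dBu.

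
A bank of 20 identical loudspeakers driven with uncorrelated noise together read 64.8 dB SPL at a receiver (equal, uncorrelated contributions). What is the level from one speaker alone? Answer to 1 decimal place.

51.8 dB SPL

20 equal incoherent sources add 10·log₁₀(20) = 13.01 dB over one source.
L_one = 64.8 − 13.01 = 51.8 dB SPL.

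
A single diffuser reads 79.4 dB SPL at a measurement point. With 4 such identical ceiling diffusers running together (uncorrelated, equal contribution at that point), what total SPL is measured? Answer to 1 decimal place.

85.4 dB SPL

4 equal incoherent sources raise the level by 10·log₁₀(4) = 6.02 dB.
L_total = 79.4 + 6.02 = 85.4 dB SPL.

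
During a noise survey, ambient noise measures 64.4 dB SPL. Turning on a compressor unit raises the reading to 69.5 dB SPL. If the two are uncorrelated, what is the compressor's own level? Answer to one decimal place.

Remove the background by subtracting linear intensities:
L_src = 10·log₁₀(10^(69.5/10) − 10^(64.4/10)) = 10·log₁₀(6158000) = 67.9 dB SPL.

67.9 dB SPL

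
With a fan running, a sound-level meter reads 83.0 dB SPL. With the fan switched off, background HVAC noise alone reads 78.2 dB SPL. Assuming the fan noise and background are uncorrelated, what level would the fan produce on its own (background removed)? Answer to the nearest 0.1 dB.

Background correction is a power subtraction:
L_src = 10·log₁₀(10^(83.0/10) − 10^(78.2/10)) = 10·log₁₀(133500000) = 81.3 dB SPL.

81.3 dB SPL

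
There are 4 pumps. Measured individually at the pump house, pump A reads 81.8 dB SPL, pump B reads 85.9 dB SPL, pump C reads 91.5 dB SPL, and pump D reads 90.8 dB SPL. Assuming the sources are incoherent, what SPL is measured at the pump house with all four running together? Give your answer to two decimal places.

94.99 dB SPL

Uncorrelated sources add in intensity (power), not in dB.
L_total = 10·log₁₀(10^(81.8/10) + 10^(85.9/10) + 10^(91.5/10) + 10^(90.8/10)) = 10·log₁₀(3155000000) = 94.99 dB SPL.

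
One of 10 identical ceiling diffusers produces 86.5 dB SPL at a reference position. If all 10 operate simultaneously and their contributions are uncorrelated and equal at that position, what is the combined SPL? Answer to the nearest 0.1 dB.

96.5 dB SPL

10 equal incoherent sources raise the level by 10·log₁₀(10) = 10.00 dB.
L_total = 86.5 + 10.00 = 96.5 dB SPL.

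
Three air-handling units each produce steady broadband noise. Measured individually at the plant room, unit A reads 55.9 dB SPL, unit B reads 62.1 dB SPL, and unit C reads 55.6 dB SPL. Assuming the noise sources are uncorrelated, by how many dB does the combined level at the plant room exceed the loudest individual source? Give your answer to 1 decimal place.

Uncorrelated sources add in intensity (power), not in dB.
L_total = 10·log₁₀(10^(55.9/10) + 10^(62.1/10) + 10^(55.6/10)) = 63.75 dB SPL.
Excess over the loudest (62.1 dB): 63.75 − 62.1 = 1.7 dB.

1.7 dB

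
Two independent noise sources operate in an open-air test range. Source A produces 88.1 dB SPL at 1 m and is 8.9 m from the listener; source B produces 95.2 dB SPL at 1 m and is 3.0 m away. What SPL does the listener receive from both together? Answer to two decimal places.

85.75 dB SPL

At the listener: L_A = 88.1 − 20·log₁₀(8.9) = 69.112 dB; L_B = 95.2 − 20·log₁₀(3.0) = 85.658 dB.
Combined: 10·log₁₀(10^(69.112/10)+10^(85.658/10)) = 85.75 dB SPL.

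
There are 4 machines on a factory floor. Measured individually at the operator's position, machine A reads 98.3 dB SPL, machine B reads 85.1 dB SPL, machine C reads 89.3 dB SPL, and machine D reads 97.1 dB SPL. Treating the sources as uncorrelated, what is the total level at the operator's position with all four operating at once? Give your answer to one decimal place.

Uncorrelated sources add in intensity (power), not in dB.
L_total = 10·log₁₀(10^(98.3/10) + 10^(85.1/10) + 10^(89.3/10) + 10^(97.1/10)) = 10·log₁₀(13064000000) = 101.2 dB SPL.

101.2 dB SPL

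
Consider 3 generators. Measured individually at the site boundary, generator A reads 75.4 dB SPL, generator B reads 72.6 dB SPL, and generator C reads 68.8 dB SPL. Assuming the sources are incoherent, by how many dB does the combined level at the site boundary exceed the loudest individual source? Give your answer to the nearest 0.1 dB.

2.4 dB

Uncorrelated sources add in intensity (power), not in dB.
L_total = 10·log₁₀(10^(75.4/10) + 10^(72.6/10) + 10^(68.8/10)) = 77.81 dB SPL.
Excess over the loudest (75.4 dB): 77.81 − 75.4 = 2.4 dB.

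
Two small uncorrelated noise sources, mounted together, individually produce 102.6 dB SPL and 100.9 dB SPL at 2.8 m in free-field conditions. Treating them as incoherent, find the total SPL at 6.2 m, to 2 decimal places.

Combined at 2.8 m: 10·log₁₀(10^(102.6/10)+10^(100.9/10)) = 104.843 dB SPL.
Then apply −20·log₁₀(6.2/2.8) = -6.905 dB → 97.94 dB SPL.

97.94 dB SPL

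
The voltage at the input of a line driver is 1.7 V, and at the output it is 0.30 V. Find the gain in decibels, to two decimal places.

-15.07 dB

Voltage is an amplitude quantity, so gain = 20·log₁₀(V_out/V_in).
20·log₁₀(0.30/1.7) = 20·log₁₀(0.1765) = -15.07 dB.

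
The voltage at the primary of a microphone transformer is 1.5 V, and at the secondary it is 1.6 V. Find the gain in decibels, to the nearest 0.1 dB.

Voltage is an amplitude quantity, so gain = 20·log₁₀(V_out/V_in).
20·log₁₀(1.6/1.5) = 20·log₁₀(1.067) = 0.6 dB.

0.6 dB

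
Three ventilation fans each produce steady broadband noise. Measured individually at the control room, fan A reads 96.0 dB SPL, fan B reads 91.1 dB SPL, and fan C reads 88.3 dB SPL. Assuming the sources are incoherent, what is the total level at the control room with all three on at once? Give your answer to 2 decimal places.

97.74 dB SPL

Add the sources as powers (linear), then convert back to dB:
L_total = 10·log₁₀(10^(96.0/10) + 10^(91.1/10) + 10^(88.3/10)) = 10·log₁₀(5945000000) = 97.74 dB SPL.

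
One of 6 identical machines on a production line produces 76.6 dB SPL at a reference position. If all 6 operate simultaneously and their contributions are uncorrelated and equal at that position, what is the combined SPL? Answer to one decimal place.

84.4 dB SPL

6 equal incoherent sources raise the level by 10·log₁₀(6) = 7.78 dB.
L_total = 76.6 + 7.78 = 84.4 dB SPL.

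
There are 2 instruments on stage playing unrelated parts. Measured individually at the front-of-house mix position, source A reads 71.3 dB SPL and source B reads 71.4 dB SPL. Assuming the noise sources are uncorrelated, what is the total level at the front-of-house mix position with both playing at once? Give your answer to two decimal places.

74.36 dB SPL

Incoherent sources sum as intensities:
L_total = 10·log₁₀(10^(71.3/10) + 10^(71.4/10)) = 10·log₁₀(27290000) = 74.36 dB SPL.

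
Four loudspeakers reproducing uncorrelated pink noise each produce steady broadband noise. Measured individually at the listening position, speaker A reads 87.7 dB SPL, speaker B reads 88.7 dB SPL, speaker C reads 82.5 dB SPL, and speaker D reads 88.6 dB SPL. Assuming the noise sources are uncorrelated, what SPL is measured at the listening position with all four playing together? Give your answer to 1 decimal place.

93.5 dB SPL

Incoherent sources sum as intensities:
L_total = 10·log₁₀(10^(87.7/10) + 10^(88.7/10) + 10^(82.5/10) + 10^(88.6/10)) = 10·log₁₀(2232000000) = 93.5 dB SPL.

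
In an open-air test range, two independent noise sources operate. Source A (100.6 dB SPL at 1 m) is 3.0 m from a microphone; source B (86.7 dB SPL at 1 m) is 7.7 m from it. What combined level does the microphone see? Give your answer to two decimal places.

At the listener: L_A = 100.6 − 20·log₁₀(3.0) = 91.058 dB; L_B = 86.7 − 20·log₁₀(7.7) = 68.970 dB.
Combined: 10·log₁₀(10^(91.058/10)+10^(68.970/10)) = 91.08 dB SPL.

91.08 dB SPL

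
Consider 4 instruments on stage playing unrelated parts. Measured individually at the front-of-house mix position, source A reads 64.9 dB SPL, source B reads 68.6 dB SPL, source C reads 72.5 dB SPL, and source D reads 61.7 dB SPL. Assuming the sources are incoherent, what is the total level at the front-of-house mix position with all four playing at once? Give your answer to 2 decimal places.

74.71 dB SPL

Add the sources as powers (linear), then convert back to dB:
L_total = 10·log₁₀(10^(64.9/10) + 10^(68.6/10) + 10^(72.5/10) + 10^(61.7/10)) = 10·log₁₀(29600000) = 74.71 dB SPL.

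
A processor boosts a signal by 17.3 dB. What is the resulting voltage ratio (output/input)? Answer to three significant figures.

Voltage ratio = 10^(dB/20).
10^(17.3/20) = 10^(0.8650) = 7.33.

7.33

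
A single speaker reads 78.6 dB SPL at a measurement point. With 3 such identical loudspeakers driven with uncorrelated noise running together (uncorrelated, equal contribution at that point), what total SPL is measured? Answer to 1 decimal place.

83.4 dB SPL

3 equal incoherent sources raise the level by 10·log₁₀(3) = 4.77 dB.
L_total = 78.6 + 4.77 = 83.4 dB SPL.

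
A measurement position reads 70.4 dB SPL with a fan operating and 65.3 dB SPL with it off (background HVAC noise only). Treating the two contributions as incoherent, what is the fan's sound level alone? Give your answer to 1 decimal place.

68.8 dB SPL

Subtract intensities: L_src = 10·log₁₀(10^(L_total/10) − 10^(L_bg/10)).
L_src = 10·log₁₀(10^(70.4/10) − 10^(65.3/10)) = 10·log₁₀(7576000) = 68.8 dB SPL.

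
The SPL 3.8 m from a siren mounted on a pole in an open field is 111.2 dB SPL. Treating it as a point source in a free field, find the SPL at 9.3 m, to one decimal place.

Free-field point source: level drops by 20·log₁₀ of the distance ratio.
ΔL = −20·log₁₀(9.3/3.8) = -7.77 dB, so L₂ = 111.2 + (-7.77) = 103.4 dB SPL.

103.4 dB SPL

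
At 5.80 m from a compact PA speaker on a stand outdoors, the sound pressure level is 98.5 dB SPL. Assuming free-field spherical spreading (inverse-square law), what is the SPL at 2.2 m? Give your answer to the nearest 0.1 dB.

For a point source in a free field, ΔL = −20·log₁₀(d₂/d₁).
ΔL = −20·log₁₀(2.2/5.80) = 8.42 dB, so L₂ = 98.5 + (8.42) = 106.9 dB SPL.

106.9 dB SPL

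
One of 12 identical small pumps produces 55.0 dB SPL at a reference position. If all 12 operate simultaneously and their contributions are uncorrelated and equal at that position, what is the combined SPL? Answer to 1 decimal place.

65.8 dB SPL

12 equal incoherent sources raise the level by 10·log₁₀(12) = 10.79 dB.
L_total = 55.0 + 10.79 = 65.8 dB SPL.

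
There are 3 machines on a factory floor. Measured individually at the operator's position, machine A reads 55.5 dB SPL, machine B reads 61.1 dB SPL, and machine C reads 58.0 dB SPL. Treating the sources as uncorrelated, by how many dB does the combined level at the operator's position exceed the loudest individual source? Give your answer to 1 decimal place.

Incoherent sources sum as intensities:
L_total = 10·log₁₀(10^(55.5/10) + 10^(61.1/10) + 10^(58.0/10)) = 63.57 dB SPL.
Excess over the loudest (61.1 dB): 63.57 − 61.1 = 2.5 dB.

2.5 dB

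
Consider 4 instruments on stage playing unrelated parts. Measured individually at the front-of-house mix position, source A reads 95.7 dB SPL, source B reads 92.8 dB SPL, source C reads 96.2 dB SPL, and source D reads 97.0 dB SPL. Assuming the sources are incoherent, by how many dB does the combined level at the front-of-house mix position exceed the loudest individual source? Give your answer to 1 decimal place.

Add the sources as powers (linear), then convert back to dB:
L_total = 10·log₁₀(10^(95.7/10) + 10^(92.8/10) + 10^(96.2/10) + 10^(97.0/10)) = 101.70 dB SPL.
Excess over the loudest (97.0 dB): 101.70 − 97.0 = 4.7 dB.

4.7 dB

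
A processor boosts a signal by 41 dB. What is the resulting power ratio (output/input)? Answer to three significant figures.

12600

Power ratio = 10^(dB/10).
10^(41/10) = 10^(4.100) = 12600.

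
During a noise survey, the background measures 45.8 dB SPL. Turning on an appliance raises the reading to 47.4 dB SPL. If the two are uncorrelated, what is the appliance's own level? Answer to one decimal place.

Remove the background by subtracting linear intensities:
L_src = 10·log₁₀(10^(47.4/10) − 10^(45.8/10)) = 10·log₁₀(16940) = 42.3 dB SPL.

42.3 dB SPL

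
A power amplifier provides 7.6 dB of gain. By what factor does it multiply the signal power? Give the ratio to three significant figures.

Power ratio = 10^(dB/10).
10^(7.6/10) = 10^(0.7600) = 5.75.

5.75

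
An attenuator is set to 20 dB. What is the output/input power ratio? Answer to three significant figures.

Power ratio = 10^(dB/10).
10^(-20/10) = 10^(-2.000) = 0.0100.

0.0100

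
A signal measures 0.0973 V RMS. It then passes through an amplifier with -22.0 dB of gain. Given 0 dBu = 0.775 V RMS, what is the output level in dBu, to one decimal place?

Input level: 20·log₁₀(0.0973/0.775) = -18.02 dBu.
Output: -18.02 − 22.0 = -40.0 dBu.

-40.0 dBu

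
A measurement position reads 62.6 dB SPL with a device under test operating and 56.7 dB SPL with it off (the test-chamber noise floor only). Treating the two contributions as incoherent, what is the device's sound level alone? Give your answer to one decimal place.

61.3 dB SPL

Remove the background by subtracting linear intensities:
L_src = 10·log₁₀(10^(62.6/10) − 10^(56.7/10)) = 10·log₁₀(1352000) = 61.3 dB SPL.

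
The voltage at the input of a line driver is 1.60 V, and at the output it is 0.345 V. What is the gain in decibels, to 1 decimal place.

Voltage is an amplitude quantity, so gain = 20·log₁₀(V_out/V_in).
20·log₁₀(0.345/1.60) = 20·log₁₀(0.2156) = -13.3 dB.

-13.3 dB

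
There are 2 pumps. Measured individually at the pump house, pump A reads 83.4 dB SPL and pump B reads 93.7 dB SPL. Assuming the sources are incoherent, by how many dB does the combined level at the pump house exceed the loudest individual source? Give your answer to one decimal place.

0.4 dB

Uncorrelated sources add in intensity (power), not in dB.
L_total = 10·log₁₀(10^(83.4/10) + 10^(93.7/10)) = 94.09 dB SPL.
Excess over the loudest (93.7 dB): 94.09 − 93.7 = 0.4 dB.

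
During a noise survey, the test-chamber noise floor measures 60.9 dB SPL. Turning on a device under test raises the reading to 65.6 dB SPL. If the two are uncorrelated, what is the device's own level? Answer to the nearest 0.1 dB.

63.8 dB SPL

Remove the background by subtracting linear intensities:
L_src = 10·log₁₀(10^(65.6/10) − 10^(60.9/10)) = 10·log₁₀(2401000) = 63.8 dB SPL.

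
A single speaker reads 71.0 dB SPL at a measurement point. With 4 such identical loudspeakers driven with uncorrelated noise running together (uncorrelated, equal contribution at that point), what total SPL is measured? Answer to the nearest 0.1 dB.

77.0 dB SPL

4 equal incoherent sources raise the level by 10·log₁₀(4) = 6.02 dB.
L_total = 71.0 + 6.02 = 77.0 dB SPL.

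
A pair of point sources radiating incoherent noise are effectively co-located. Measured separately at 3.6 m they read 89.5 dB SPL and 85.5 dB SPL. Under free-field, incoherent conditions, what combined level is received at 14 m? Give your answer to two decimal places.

79.16 dB SPL

Combined at 3.6 m: 10·log₁₀(10^(89.5/10)+10^(85.5/10)) = 90.955 dB SPL.
Then apply −20·log₁₀(14/3.6) = -11.797 dB → 79.16 dB SPL.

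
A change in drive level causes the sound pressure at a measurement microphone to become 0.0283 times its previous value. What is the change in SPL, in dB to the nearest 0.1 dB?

Sound pressure is an amplitude quantity: ΔL = 20·log₁₀(p₂/p₁).
20·log₁₀(0.0283) = -31.0 dB.

-31.0 dB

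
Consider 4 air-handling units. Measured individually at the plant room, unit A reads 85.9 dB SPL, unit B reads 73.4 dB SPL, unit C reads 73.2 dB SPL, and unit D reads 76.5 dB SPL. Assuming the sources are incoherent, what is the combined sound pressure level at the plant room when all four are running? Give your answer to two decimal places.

86.78 dB SPL

Add the sources as powers (linear), then convert back to dB:
L_total = 10·log₁₀(10^(85.9/10) + 10^(73.4/10) + 10^(73.2/10) + 10^(76.5/10)) = 10·log₁₀(476500000) = 86.78 dB SPL.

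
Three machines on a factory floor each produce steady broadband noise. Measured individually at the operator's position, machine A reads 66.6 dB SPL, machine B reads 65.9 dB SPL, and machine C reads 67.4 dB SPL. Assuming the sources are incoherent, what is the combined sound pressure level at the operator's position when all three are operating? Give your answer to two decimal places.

71.45 dB SPL

Incoherent sources sum as intensities:
L_total = 10·log₁₀(10^(66.6/10) + 10^(65.9/10) + 10^(67.4/10)) = 10·log₁₀(13960000) = 71.45 dB SPL.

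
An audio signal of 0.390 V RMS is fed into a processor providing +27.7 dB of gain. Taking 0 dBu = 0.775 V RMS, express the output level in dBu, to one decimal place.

+21.7 dBu

Input level: 20·log₁₀(0.390/0.775) = -5.96 dBu.
Output: -5.96 + 27.7 = +21.7 dBu.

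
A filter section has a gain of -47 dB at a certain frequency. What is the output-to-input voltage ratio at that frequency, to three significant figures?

0.00447

Voltage ratio = 10^(dB/20).
10^(-47/20) = 10^(-2.350) = 0.00447.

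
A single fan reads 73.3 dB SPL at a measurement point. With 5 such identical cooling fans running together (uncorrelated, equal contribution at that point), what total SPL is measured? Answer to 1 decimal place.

5 equal incoherent sources raise the level by 10·log₁₀(5) = 6.99 dB.
L_total = 73.3 + 6.99 = 80.3 dB SPL.

80.3 dB SPL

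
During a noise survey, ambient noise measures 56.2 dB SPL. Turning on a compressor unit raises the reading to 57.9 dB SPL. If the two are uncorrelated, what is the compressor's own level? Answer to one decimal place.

53.0 dB SPL

Remove the background by subtracting linear intensities:
L_src = 10·log₁₀(10^(57.9/10) − 10^(56.2/10)) = 10·log₁₀(199700) = 53.0 dB SPL.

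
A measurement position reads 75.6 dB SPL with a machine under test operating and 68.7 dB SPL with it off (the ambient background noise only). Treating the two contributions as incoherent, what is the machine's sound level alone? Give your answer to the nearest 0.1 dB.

Subtract intensities: L_src = 10·log₁₀(10^(L_total/10) − 10^(L_bg/10)).
L_src = 10·log₁₀(10^(75.6/10) − 10^(68.7/10)) = 10·log₁₀(28890000) = 74.6 dB SPL.

74.6 dB SPL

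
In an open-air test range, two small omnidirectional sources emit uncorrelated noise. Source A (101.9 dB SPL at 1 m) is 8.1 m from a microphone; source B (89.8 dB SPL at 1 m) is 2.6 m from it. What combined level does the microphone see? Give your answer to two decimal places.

At the listener: L_A = 101.9 − 20·log₁₀(8.1) = 83.730 dB; L_B = 89.8 − 20·log₁₀(2.6) = 81.501 dB.
Combined: 10·log₁₀(10^(83.730/10)+10^(81.501/10)) = 85.77 dB SPL.

85.77 dB SPL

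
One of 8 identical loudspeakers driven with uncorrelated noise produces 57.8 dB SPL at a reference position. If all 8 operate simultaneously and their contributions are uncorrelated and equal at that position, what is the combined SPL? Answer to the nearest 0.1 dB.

8 equal incoherent sources raise the level by 10·log₁₀(8) = 9.03 dB.
L_total = 57.8 + 9.03 = 66.8 dB SPL.

66.8 dB SPL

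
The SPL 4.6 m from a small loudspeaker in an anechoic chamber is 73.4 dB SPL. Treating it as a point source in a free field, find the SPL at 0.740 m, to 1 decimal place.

89.3 dB SPL

Inverse-square spreading gives ΔL = −20·log₁₀(d₂/d₁).
ΔL = −20·log₁₀(0.740/4.6) = 15.87 dB, so L₂ = 73.4 + (15.87) = 89.3 dB SPL.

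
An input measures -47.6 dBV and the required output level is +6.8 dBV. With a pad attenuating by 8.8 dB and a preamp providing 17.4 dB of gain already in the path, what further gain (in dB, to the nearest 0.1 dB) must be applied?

45.8 dB

The required make-up gain is the shortfall in the dB sum.
G = +6.8 − (-47.6) + 8.8 − 17.4 = 45.8 dB.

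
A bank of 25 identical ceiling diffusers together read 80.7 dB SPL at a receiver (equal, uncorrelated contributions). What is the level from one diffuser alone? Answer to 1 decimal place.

66.7 dB SPL

25 equal incoherent sources add 10·log₁₀(25) = 13.98 dB over one source.
L_one = 80.7 − 13.98 = 66.7 dB SPL.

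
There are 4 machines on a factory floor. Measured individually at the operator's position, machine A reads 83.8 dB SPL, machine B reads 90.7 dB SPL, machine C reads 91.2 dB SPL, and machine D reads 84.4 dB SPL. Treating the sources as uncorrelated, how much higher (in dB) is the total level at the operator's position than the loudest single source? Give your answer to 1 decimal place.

Incoherent sources sum as intensities:
L_total = 10·log₁₀(10^(83.8/10) + 10^(90.7/10) + 10^(91.2/10) + 10^(84.4/10)) = 94.78 dB SPL.
Excess over the loudest (91.2 dB): 94.78 − 91.2 = 3.6 dB.

3.6 dB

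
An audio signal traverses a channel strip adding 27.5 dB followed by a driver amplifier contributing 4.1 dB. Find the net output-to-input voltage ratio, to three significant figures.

38.0

Net gain = 27.5 + 4.1 = 31.6 dB.
Voltage ratio = 10^(31.6/20) = 38.0.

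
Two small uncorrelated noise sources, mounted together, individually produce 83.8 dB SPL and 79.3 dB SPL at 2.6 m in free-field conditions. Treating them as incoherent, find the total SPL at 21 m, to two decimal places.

Combined at 2.6 m: 10·log₁₀(10^(83.8/10)+10^(79.3/10)) = 85.119 dB SPL.
Then apply −20·log₁₀(21/2.6) = -18.145 dB → 66.97 dB SPL.

66.97 dB SPL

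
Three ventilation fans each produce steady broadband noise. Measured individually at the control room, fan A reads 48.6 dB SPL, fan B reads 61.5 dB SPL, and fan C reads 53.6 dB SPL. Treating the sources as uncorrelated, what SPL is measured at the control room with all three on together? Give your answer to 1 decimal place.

62.3 dB SPL

Incoherent sources sum as intensities:
L_total = 10·log₁₀(10^(48.6/10) + 10^(61.5/10) + 10^(53.6/10)) = 10·log₁₀(1714000) = 62.3 dB SPL.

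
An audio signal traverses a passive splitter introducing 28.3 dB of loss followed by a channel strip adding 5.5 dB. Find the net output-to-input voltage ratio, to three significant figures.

Net gain = (−28.3) + 5.5 = -22.8 dB.
Voltage ratio = 10^(-22.8/20) = 0.0724.

0.0724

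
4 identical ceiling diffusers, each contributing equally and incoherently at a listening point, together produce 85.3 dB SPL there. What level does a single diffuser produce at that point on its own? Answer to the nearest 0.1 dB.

4 equal incoherent sources add 10·log₁₀(4) = 6.02 dB over one source.
L_one = 85.3 − 6.02 = 79.3 dB SPL.

79.3 dB SPL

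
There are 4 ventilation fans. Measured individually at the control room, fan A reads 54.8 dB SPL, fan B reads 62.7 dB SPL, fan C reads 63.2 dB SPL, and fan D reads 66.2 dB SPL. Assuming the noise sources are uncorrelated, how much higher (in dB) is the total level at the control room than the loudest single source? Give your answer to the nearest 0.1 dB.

3.1 dB

Uncorrelated sources add in intensity (power), not in dB.
L_total = 10·log₁₀(10^(54.8/10) + 10^(62.7/10) + 10^(63.2/10) + 10^(66.2/10)) = 69.25 dB SPL.
Excess over the loudest (66.2 dB): 69.25 − 66.2 = 3.1 dB.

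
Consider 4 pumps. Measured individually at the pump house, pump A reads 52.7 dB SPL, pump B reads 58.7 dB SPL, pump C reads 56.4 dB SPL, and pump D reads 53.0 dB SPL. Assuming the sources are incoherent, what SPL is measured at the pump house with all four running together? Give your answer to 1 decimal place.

Uncorrelated sources add in intensity (power), not in dB.
L_total = 10·log₁₀(10^(52.7/10) + 10^(58.7/10) + 10^(56.4/10) + 10^(53.0/10)) = 10·log₁₀(1564000) = 61.9 dB SPL.

61.9 dB SPL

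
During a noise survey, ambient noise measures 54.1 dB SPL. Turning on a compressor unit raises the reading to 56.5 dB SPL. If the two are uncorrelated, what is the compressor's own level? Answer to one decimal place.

Background correction is a power subtraction:
L_src = 10·log₁₀(10^(56.5/10) − 10^(54.1/10)) = 10·log₁₀(189600) = 52.8 dB SPL.

52.8 dB SPL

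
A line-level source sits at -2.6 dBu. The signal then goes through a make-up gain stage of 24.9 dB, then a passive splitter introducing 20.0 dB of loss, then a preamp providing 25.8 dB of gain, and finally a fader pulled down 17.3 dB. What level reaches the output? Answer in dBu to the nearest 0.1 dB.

Gain stages sum in dB:
-2.6 + 24.9 − 20.0 + 25.8 − 17.3 = +10.8 dBu.

+10.8 dBu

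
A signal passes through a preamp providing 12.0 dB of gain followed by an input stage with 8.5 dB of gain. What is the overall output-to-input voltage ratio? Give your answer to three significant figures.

Net gain = 12.0 + 8.5 = 20.5 dB.
Voltage ratio = 10^(20.5/20) = 10.6.

10.6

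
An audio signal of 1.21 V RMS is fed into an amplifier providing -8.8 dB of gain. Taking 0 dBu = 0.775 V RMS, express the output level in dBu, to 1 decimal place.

-4.9 dBu

Input level: 20·log₁₀(1.21/0.775) = 3.87 dBu.
Output: 3.87 − 8.8 = -4.9 dBu.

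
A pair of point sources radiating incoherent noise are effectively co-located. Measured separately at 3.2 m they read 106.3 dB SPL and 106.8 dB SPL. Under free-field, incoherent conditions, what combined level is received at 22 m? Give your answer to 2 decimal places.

92.82 dB SPL

Combined at 3.2 m: 10·log₁₀(10^(106.3/10)+10^(106.8/10)) = 109.567 dB SPL.
Then apply −20·log₁₀(22/3.2) = -16.745 dB → 92.82 dB SPL.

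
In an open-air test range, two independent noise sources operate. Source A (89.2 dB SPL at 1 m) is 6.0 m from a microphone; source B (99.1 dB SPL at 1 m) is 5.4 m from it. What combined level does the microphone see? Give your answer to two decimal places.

At the listener: L_A = 89.2 − 20·log₁₀(6.0) = 73.637 dB; L_B = 99.1 − 20·log₁₀(5.4) = 84.452 dB.
Combined: 10·log₁₀(10^(73.637/10)+10^(84.452/10)) = 84.80 dB SPL.

84.80 dB SPL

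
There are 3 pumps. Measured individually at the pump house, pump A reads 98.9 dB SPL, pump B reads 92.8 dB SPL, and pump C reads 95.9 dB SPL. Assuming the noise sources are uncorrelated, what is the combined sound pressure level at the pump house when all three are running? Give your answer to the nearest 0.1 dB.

101.3 dB SPL

Incoherent sources sum as intensities:
L_total = 10·log₁₀(10^(98.9/10) + 10^(92.8/10) + 10^(95.9/10)) = 10·log₁₀(13558000000) = 101.3 dB SPL.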